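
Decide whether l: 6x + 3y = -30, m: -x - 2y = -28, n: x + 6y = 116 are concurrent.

Yes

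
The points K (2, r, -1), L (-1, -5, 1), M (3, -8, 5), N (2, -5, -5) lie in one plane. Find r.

-6

Coplanarity ⇔ det[KL; KM; KN] = 0.
Expanding, this is linear in r: (-36)r + (-216) = 0.
So r = -6.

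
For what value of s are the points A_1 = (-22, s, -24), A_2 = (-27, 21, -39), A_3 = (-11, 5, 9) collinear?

16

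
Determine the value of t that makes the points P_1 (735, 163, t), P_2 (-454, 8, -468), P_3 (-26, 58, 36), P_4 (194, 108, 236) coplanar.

893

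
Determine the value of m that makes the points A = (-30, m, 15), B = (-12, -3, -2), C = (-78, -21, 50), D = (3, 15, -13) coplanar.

40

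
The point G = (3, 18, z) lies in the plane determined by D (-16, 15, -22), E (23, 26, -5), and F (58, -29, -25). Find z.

-15

Coplanarity requires DE · (DF × DG) = 0.
DE = (39, 11, 17), DF = (74, -44, -3); the triple product is linear in z with coefficient -2530 and constant term -37950.
Setting it to zero: z = -15.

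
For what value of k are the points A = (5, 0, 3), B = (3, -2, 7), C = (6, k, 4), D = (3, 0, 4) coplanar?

-1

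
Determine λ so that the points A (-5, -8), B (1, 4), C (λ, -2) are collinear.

Collinearity: (C − A) must be parallel to (B − A) = (6, 12).
Cross-multiplying the components: (λ − (-5))·(12) = (6)·(6).
Solving gives λ = -2.

-2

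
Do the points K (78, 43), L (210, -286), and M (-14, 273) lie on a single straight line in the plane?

KL = (132, -329), KM = (-92, 230).
det[KL; KM] = (132)(230) − (-329)(-92) = 92.
The determinant is nonzero, so they are not collinear.

No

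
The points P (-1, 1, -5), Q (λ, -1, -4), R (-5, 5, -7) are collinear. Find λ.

Collinearity requires PQ × PR = 0; each component is linear in λ.
The y-component gives (2)λ + (-2) = 0, so λ = 1.
The remaining components then also vanish.

1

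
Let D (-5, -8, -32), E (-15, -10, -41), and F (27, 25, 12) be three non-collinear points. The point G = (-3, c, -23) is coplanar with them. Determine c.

5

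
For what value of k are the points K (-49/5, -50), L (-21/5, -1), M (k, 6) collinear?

-17/5

Collinearity: (M − K) must be parallel to (L − K) = (28/5, 49).
Cross-multiplying the components: (k − (-49/5))·(49) = (56)·(28/5).
Solving gives k = -17/5.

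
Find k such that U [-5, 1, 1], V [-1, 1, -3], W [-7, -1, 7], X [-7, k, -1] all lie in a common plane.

3

Normal to plane UVW: n = (-8, -16, -8); plane equation n·P = 16.
Requiring n·X = 16: (-16)k + (64) = 16.
So k = 3.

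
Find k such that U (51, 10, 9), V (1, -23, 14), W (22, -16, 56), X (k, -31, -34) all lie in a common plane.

Coplanarity ⇔ det[UV; UW; UX] = 0.
Expanding, this is linear in k: (-1421)k + (-32683) = 0.
So k = -23.

-23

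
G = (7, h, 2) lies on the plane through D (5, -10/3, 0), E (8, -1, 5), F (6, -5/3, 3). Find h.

Coplanarity requires DE · (DF × DG) = 0.
DE = (3, 7/3, 5), DF = (1, 5/3, 3); the triple product is linear in h with coefficient -4 and constant term -32/3.
Setting it to zero: h = -8/3.

-8/3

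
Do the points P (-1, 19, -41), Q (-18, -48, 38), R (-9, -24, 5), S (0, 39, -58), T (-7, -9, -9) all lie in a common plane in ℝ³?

No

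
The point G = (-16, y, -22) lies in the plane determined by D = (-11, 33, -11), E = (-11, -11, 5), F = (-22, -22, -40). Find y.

A normal to the plane is n = DE × DF = (2156, -176, -484).
G lies in the plane iff n · DG = 0.
This gives (-176)y + (352) = 0, so y = 2.

2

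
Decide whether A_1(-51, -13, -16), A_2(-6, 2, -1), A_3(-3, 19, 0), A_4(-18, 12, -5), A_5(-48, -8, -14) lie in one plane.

The plane through A_1, A_2, A_3 has normal n = A_1A_2 × A_1A_3 = (-240, 0, 720) and equation n·P = 720.
Checking the remaining points: n·A_4 = 720, n·A_5 = 1440.
Since n·A_5 = 1440 ≠ 720, A_5 is off the plane and the points are not all coplanar.

No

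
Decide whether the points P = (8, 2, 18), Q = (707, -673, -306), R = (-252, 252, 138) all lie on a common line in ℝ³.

PQ = (699, -675, -324), PR = (-260, 250, 120).
Comparing components 3 and 1: (-324)(-260) − (699)(120) = 360 ≠ 0, so PQ and PR are not parallel and the points are not collinear.

No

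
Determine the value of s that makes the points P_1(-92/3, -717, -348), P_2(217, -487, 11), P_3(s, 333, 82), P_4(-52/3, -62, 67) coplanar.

-832/3

The points are coplanar iff P_1P_2 · (P_1P_3 × P_1P_4) = 0.
Expanding, this is linear in s: (139695)s + (38742080) = 0.
So s = -832/3.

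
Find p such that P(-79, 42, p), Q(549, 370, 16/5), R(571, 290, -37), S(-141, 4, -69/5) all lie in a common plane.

-10

Coplanarity ⇔ det[PQ; PR; PS] = 0.
Expanding, this is linear in p: (63252)p + (632520) = 0.
So p = -10.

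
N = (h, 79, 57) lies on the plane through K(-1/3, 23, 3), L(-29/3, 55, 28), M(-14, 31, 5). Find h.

Coplanarity requires KL · (KM × KN) = 0.
KL = (-28/3, 32, 25), KM = (-41/3, 8, 2); the triple product is linear in h with coefficient -136 and constant term 4352/3.
Setting it to zero: h = 32/3.

32/3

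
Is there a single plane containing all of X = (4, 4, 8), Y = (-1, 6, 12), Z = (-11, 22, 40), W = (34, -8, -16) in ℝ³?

With X as base: XY = (-5, 2, 4), XZ = (-15, 18, 32), XW = (30, -12, -24).
XZ × XW = (-48, 600, -360).
XY · (XZ × XW) = 0.
The scalar triple product vanishes, so the four points are coplanar.

Yes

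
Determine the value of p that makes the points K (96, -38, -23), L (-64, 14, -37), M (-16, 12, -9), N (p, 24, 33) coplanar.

16

Normal to plane KLM: n = (1428, 3808, -2176); plane equation n·P = 42432.
Requiring n·N = 42432: (1428)p + (19584) = 42432.
So p = 16.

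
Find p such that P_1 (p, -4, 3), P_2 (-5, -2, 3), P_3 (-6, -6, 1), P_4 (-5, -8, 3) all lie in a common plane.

-5

Coplanarity ⇔ det[P_1P_2; P_1P_3; P_1P_4] = 0.
Expanding, this is linear in p: (12)p + (60) = 0.
So p = -5.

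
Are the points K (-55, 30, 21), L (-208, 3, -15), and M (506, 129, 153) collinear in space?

KL = (-153, -27, -36), KM = (561, 99, 132).
KL × KM = (0, 0, 0).
The cross product vanishes, so the three points are collinear.

Yes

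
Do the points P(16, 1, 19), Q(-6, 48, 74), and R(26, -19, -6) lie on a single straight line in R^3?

PQ = (-22, 47, 55), PR = (10, -20, -25).
Comparing components 2 and 3: (47)(-25) − (55)(-20) = -75 ≠ 0, so PQ and PR are not parallel and the points are not collinear.

No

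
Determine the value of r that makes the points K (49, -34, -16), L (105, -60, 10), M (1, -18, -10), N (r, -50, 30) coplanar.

Coplanarity ⇔ det[KL; KM; KN] = 0.
Expanding, this is linear in r: (-572)r + (37180) = 0.
So r = 65.

65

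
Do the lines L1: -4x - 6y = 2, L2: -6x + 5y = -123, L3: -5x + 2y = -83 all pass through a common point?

Yes

Lines aᵢx + bᵢy = cᵢ with pairwise distinct directions are concurrent exactly when det[aᵢ bᵢ cᵢ] = 0.
Here the determinant is 0.
It vanishes, so the lines are concurrent at (13, -9).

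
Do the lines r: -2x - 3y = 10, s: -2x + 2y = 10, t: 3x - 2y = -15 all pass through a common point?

Yes

Intersecting r and s: solving the 2×2 system gives (x, y) = (-5, 0).
Substitute into t: (3)(-5) + (-2)(0) = -15.
This equals -15, so (-5, 0) lies on all three lines and they are concurrent.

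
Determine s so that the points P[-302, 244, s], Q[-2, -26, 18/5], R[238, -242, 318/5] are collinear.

Collinearity requires PQ × PR = 0; each component is linear in s.
The x-component gives (-216)s + (-77112/5) = 0, so s = -357/5.
The remaining components then also vanish.

-357/5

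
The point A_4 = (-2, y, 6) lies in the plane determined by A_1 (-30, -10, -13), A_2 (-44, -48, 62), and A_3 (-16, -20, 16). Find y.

The plane through A_1, A_2, A_3 has equation −352x + 1456y + 672z = -12736.
Substituting A_4: (1456)y + (4736) = -12736, so y = -12.

-12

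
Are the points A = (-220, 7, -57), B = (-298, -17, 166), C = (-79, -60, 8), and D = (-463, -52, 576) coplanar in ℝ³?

No

A normal to the plane through A, B, C is n = AB × AC = (13381, 36513, 8610).
The plane has equation n·P = -3178999. For D: n·D = -3134719.
-3134719 ≠ -3178999, so D is off the plane.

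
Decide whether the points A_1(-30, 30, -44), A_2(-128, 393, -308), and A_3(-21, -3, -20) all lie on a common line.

A_1A_2 = (-98, 363, -264), A_1A_3 = (9, -33, 24).
A_1A_2 × A_1A_3 = (0, -24, -33).
The cross product is nonzero, so the points do not lie on one line.

No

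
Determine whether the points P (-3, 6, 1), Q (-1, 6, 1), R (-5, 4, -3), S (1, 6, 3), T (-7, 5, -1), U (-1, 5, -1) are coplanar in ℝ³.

The plane through P, Q, R has normal n = PQ × PR = (0, 8, -4) and equation n·X = 44.
Checking the remaining points: n·S = 36, n·T = 44, n·U = 44.
Since n·S = 36 ≠ 44, S is off the plane and the points are not all coplanar.

No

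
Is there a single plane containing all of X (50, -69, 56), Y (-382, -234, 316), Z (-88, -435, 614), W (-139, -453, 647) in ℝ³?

No

The four points are coplanar iff the 3×3 determinant with rows XY, XZ, XW is zero.
Rows: (-432, -165, 260), (-138, -366, 558), (-189, -384, 591).
Expanding along the first row: (-432)(-2034) − (-165)(23904) + (260)(-16182) = 615528.
Nonzero ⇒ not coplanar.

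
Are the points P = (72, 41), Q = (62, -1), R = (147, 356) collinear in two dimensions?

Yes

PQ = (-10, -42), PR = (75, 315).
Checking proportionality: PR = -15/2·PQ, so the vectors are parallel and the points are collinear.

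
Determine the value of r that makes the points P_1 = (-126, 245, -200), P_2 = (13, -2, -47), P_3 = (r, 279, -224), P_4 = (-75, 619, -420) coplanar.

-211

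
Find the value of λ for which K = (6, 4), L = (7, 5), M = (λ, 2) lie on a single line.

4

The three points are collinear iff det[KL; KM] = 0.
This determinant is linear in λ: (-1)λ + (4) = 0, so λ = 4.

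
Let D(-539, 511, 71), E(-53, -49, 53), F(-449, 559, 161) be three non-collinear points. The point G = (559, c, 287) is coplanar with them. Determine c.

-337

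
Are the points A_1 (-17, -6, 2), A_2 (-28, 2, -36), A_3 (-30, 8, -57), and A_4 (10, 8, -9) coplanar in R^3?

The four points are coplanar iff the 3×3 determinant with rows A_1A_2, A_1A_3, A_1A_4 is zero.
Rows: (-11, 8, -38), (-13, 14, -59), (27, 14, -11).
Expanding along the first row: (-11)(672) − (8)(1736) + (-38)(-560) = 0.
Zero determinant ⇒ coplanar.

Yes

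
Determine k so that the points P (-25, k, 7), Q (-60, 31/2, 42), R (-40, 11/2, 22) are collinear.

-2

Collinearity requires PQ × PR = 0; each component is linear in k.
The x-component gives (20)k + (40) = 0, so k = -2.
The remaining components then also vanish.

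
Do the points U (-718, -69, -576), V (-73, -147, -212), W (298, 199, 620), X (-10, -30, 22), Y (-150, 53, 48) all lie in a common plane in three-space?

The plane through U, V, W has normal n = UV × UW = (-190840, -401596, 252108) and equation n·P = 19519036.
Checking the remaining points: n·X = 19502656, n·Y = 19442596.
Since n·X = 19502656 ≠ 19519036, X is off the plane and the points are not all coplanar.

No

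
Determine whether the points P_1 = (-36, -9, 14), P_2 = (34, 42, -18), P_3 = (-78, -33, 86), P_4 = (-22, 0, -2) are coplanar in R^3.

Yes

A normal to the plane through P_1, P_2, P_3 is n = P_1P_2 × P_1P_3 = (2904, -3696, 462).
The plane has equation n·P = -64812. For P_4: n·P_4 = -64812.
Equal, so P_4 lies in the plane and all four are coplanar.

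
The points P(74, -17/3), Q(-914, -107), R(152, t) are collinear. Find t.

The three points are collinear iff det[PQ; PR] = 0.
This determinant is linear in t: (-988)t + (6916/3) = 0, so t = 7/3.

7/3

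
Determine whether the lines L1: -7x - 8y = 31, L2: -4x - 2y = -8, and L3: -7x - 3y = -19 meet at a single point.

Yes

Intersecting L1 and L2: solving the 2×2 system gives (x, y) = (7, -10).
Substitute into L3: (-7)(7) + (-3)(-10) = -19.
This equals -19, so (7, -10) lies on all three lines and they are concurrent.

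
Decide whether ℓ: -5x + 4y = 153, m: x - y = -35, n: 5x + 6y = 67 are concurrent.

Yes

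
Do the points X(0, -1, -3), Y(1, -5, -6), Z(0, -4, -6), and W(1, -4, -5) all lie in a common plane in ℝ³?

With X as base: XY = (1, -4, -3), XZ = (0, -3, -3), XW = (1, -3, -2).
XZ × XW = (-3, -3, 3).
XY · (XZ × XW) = 0.
The scalar triple product vanishes, so the four points are coplanar.

Yes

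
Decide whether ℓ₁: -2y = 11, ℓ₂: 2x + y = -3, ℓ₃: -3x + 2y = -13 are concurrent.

No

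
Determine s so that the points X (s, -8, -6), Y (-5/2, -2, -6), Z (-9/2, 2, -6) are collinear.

1/2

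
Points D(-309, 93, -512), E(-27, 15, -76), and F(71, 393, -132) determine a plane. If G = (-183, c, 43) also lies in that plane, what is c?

Coplanarity requires DE · (DF × DG) = 0.
DE = (282, -78, 436), DF = (380, 300, 380); the triple product is linear in c with coefficient 58520 and constant term 37745400.
Setting it to zero: c = -645.

-645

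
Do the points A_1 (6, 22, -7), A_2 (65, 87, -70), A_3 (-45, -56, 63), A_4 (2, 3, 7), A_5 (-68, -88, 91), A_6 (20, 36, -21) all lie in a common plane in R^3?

No

The plane through A_1, A_2, A_3 has normal n = A_1A_2 × A_1A_3 = (-364, -917, -1287) and equation n·P = -13349.
Checking the remaining points: n·A_4 = -12488, n·A_5 = -11669, n·A_6 = -13265.
Since n·A_4 = -12488 ≠ -13349, A_4 is off the plane and the points are not all coplanar.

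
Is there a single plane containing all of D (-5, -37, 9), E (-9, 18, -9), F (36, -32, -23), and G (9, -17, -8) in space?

No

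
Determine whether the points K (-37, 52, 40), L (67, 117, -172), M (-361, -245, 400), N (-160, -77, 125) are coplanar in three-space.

A normal to the plane through K, L, M is n = KL × KM = (-39564, 31248, -9828).
The plane has equation n·P = 2695644. For N: n·N = 2695644.
Equal, so N lies in the plane and all four are coplanar.

Yes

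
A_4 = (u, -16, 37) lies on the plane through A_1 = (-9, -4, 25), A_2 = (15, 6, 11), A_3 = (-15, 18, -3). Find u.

63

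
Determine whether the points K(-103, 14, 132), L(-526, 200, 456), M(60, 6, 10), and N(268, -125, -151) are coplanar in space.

The four points are coplanar iff the 3×3 determinant with rows KL, KM, KN is zero.
Rows: (-423, 186, 324), (163, -8, -122), (371, -139, -283).
Expanding along the first row: (-423)(-14694) − (186)(-867) + (324)(-19689) = -2412.
Nonzero ⇒ not coplanar.

No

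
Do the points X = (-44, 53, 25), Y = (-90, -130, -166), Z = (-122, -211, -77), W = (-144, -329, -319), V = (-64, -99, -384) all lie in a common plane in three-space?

No

The plane through X, Y, Z has normal n = XY × XZ = (-31758, 10206, -2130) and equation n·P = 1885020.
Checking the remaining points: n·W = 1894848, n·V = 1840038.
Since n·W = 1894848 ≠ 1885020, W is off the plane and the points are not all coplanar.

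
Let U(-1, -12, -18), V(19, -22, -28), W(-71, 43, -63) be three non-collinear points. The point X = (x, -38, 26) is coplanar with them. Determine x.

23

Coplanarity requires UV · (UW × UX) = 0.
UV = (20, -10, -10), UW = (-70, 55, -45); the triple product is linear in x with coefficient 1000 and constant term -23000.
Setting it to zero: x = 23.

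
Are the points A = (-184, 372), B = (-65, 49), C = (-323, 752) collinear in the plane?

No

AB = (119, -323), AC = (-139, 380).
If collinear, AC would be a scalar multiple of AB. But (119)·(380) ≠ (-323)·(-139) (difference 323), so they are not parallel; the points are not collinear.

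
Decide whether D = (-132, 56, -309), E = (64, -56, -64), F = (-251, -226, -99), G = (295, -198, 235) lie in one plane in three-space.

A normal to the plane through D, E, F is n = DE × DF = (45570, -70315, -68600).
The plane has equation n·P = 11244520. For G: n·G = 11244520.
Equal, so G lies in the plane and all four are coplanar.

Yes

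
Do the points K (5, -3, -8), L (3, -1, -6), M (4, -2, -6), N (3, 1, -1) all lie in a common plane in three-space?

No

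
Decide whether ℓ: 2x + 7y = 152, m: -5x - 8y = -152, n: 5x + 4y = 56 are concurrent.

Intersecting ℓ and m: solving the 2×2 system gives (x, y) = (-8, 24).
Substitute into n: (5)(-8) + (4)(24) = 56.
This equals 56, so (-8, 24) lies on all three lines and they are concurrent.

Yes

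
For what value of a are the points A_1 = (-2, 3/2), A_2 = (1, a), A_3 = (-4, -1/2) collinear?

9/2

Collinearity: (A_2 − A_1) must be parallel to (A_3 − A_1) = (-2, -2).
Cross-multiplying the components: (a − 3/2)·(-2) = (3)·(-2).
Solving gives a = 9/2.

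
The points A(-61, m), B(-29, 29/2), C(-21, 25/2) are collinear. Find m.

The three points are collinear iff det[AB; AC] = 0.
This determinant is linear in m: (8)m + (-180) = 0, so m = 45/2.

45/2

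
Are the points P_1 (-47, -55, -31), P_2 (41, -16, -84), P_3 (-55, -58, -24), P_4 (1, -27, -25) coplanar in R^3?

No

A normal to the plane through P_1, P_2, P_3 is n = P_1P_2 × P_1P_3 = (114, -192, 48).
The plane has equation n·P = 3714. For P_4: n·P_4 = 4098.
4098 ≠ 3714, so P_4 is off the plane.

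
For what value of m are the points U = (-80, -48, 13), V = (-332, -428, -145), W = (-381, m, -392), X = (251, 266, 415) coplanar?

Normal to plane UVX: n = (-103148, 49006, 46652); plane equation n·P = 6506028.
Requiring n·W = 6506028: (49006)m + (21011804) = 6506028.
So m = -296.

-296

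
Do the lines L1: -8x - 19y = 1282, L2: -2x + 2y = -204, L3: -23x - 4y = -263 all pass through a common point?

Intersecting L1 and L2: solving the 2×2 system gives (x, y) = (656/27, -2098/27).
Substitute into L3: (-23)(656/27) + (-4)(-2098/27) = -248.
But L3 requires -263 ≠ -248, so the three lines have no common point.

No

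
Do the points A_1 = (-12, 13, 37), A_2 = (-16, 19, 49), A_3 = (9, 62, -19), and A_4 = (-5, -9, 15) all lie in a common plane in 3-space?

Yes

The four points are coplanar iff the 3×3 determinant with rows A_1A_2, A_1A_3, A_1A_4 is zero.
Rows: (-4, 6, 12), (21, 49, -56), (7, -22, -22).
Expanding along the first row: (-4)(-2310) − (6)(-70) + (12)(-805) = 0.
Zero determinant ⇒ coplanar.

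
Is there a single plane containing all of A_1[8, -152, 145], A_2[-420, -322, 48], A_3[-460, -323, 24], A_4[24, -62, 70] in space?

No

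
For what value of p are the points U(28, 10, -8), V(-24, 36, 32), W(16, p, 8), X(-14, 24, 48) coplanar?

Coplanarity ⇔ det[UV; UW; UX] = 0.
Expanding, this is linear in p: (-1232)p + (17248) = 0.
So p = 14.

14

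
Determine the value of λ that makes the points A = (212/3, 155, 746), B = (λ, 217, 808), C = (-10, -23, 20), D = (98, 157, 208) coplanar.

Coplanarity ⇔ det[AB; AC; AD] = 0.
Expanding, this is linear in λ: (97216)λ + (-10499328) = 0.
So λ = 108.

108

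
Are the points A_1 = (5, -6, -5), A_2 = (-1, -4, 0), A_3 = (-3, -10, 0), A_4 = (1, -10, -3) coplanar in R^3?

With A_1 as base: A_1A_2 = (-6, 2, 5), A_1A_3 = (-8, -4, 5), A_1A_4 = (-4, -4, 2).
A_1A_3 × A_1A_4 = (12, -4, 16).
A_1A_2 · (A_1A_3 × A_1A_4) = 0.
The scalar triple product vanishes, so the four points are coplanar.

Yes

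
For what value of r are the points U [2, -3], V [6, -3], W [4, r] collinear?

-3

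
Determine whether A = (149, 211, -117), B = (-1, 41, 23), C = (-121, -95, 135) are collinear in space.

AB = (-150, -170, 140), AC = (-270, -306, 252).
Each component of AC is 9/5 times the corresponding component of AB, so AC = 9/5·AB and the points are collinear.

Yes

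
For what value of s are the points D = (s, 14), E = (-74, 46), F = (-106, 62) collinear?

The three points are collinear iff det[DE; DF] = 0.
This determinant is linear in s: (-16)s + (-160) = 0, so s = -10.

-10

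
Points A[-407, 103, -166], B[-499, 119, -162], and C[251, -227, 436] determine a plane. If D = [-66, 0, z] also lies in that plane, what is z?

-53

Coplanarity requires AB · (AC × AD) = 0.
AB = (-92, 16, 4), AC = (658, -330, 602); the triple product is linear in z with coefficient 19832 and constant term 1051096.
Setting it to zero: z = -53.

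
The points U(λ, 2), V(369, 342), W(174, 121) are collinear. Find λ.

69

Collinearity: (U − V) must be parallel to (W − V) = (-195, -221).
Cross-multiplying the components: (λ − 369)·(-221) = (-340)·(-195).
Solving gives λ = 69.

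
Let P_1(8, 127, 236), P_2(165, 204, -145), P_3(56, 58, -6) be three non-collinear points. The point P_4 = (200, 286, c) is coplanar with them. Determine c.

-142

The plane through P_1, P_2, P_3 has equation −44923x + 19706y − 14529z = -1285566.
Substituting P_4: (-14529)c + (-3348684) = -1285566, so c = -142.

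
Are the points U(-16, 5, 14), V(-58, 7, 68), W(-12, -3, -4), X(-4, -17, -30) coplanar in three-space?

The four points are coplanar iff the 3×3 determinant with rows UV, UW, UX is zero.
Rows: (-42, 2, 54), (4, -8, -18), (12, -22, -44).
Expanding along the first row: (-42)(-44) − (2)(40) + (54)(8) = 2200.
Nonzero ⇒ not coplanar.

No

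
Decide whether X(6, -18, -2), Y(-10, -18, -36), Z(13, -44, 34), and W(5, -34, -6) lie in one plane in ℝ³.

No

With X as base: XY = (-16, 0, -34), XZ = (7, -26, 36), XW = (-1, -16, -4).
XZ × XW = (680, -8, -138).
XY · (XZ × XW) = -6188.
Since -6188 ≠ 0, the four points are not coplanar.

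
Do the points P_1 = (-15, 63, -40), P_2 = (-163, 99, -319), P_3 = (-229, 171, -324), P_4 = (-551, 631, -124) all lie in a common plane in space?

No

With P_1 as base: P_1P_2 = (-148, 36, -279), P_1P_3 = (-214, 108, -284), P_1P_4 = (-536, 568, -84).
P_1P_3 × P_1P_4 = (152240, 134248, -63664).
P_1P_2 · (P_1P_3 × P_1P_4) = 63664.
Since 63664 ≠ 0, the four points are not coplanar.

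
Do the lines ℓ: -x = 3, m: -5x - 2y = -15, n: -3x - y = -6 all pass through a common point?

Yes

Intersecting ℓ and m: solving the 2×2 system gives (x, y) = (-3, 15).
Substitute into n: (-3)(-3) + (-1)(15) = -6.
This equals -6, so (-3, 15) lies on all three lines and they are concurrent.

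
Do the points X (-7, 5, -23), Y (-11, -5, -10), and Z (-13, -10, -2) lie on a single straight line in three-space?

No

XY = (-4, -10, 13), XZ = (-6, -15, 21).
Comparing components 2 and 3: (-10)(21) − (13)(-15) = -15 ≠ 0, so XY and XZ are not parallel and the points are not collinear.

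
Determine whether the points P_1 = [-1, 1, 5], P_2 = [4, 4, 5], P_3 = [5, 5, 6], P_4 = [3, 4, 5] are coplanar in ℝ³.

With P_1 as base: P_1P_2 = (5, 3, 0), P_1P_3 = (6, 4, 1), P_1P_4 = (4, 3, 0).
P_1P_3 × P_1P_4 = (-3, 4, 2).
P_1P_2 · (P_1P_3 × P_1P_4) = -3.
Since -3 ≠ 0, the four points are not coplanar.

No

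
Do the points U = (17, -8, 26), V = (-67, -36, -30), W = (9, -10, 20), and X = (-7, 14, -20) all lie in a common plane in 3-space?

Yes

A normal to the plane through U, V, W is n = UV × UW = (56, -56, -56).
The plane has equation n·P = -56. For X: n·X = -56.
Equal, so X lies in the plane and all four are coplanar.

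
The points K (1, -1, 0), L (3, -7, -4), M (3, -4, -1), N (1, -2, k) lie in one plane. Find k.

-1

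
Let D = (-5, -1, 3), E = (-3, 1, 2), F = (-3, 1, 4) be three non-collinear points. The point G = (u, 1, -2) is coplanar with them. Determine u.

-3

The plane through D, E, F has equation 4x − 4y = -16.
Substituting G: (4)u + (-4) = -16, so u = -3.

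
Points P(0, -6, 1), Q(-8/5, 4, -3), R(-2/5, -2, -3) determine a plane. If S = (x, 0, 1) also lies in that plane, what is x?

-6/5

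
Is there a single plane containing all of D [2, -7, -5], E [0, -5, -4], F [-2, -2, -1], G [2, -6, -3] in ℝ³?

A normal to the plane through D, E, F is n = DE × DF = (3, 4, -2).
The plane has equation n·P = -12. For G: n·G = -12.
Equal, so G lies in the plane and all four are coplanar.

Yes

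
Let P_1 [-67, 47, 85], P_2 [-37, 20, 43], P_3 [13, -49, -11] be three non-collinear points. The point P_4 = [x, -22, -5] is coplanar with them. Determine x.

A normal to the plane is n = P_1P_2 × P_1P_3 = (-1440, -480, -720).
P_4 lies in the plane iff n · P_1P_4 = 0.
This gives (-1440)x + (1440) = 0, so x = 1.

1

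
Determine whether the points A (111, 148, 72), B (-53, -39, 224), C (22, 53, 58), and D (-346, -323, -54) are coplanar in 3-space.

A normal to the plane through A, B, C is n = AB × AC = (17058, -15824, -1063).
The plane has equation n·P = -525050. For D: n·D = -733514.
-733514 ≠ -525050, so D is off the plane.

No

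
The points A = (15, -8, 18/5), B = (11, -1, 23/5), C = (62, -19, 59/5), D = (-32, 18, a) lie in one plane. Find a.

Normal to plane ABC: n = (342/5, 399/5, -285); plane equation n·P = -3192/5.
Requiring n·D = -3192/5: (-285)a + (-3762/5) = -3192/5.
So a = -2/5.

-2/5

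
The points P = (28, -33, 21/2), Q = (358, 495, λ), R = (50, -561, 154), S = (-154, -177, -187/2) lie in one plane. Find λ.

135

Normal to plane PRS: n = (75576, -23829, -99264); plane equation n·X = 1860213.
Requiring n·Q = 1860213: (-99264)λ + (15260853) = 1860213.
So λ = 135.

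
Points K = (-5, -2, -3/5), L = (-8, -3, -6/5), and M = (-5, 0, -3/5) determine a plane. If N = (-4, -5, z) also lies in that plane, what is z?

Coplanarity requires KL · (KM × KN) = 0.
KL = (-3, -1, -3/5), KM = (0, 2, 0); the triple product is linear in z with coefficient -6 and constant term -12/5.
Setting it to zero: z = -2/5.

-2/5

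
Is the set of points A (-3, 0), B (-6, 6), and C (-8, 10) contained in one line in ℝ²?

AB = (-3, 6), AC = (-5, 10).
Twice the signed area of △ABC is (-3)(10) − (6)(-5) = 0.
The triangle is degenerate (zero area), so the points are collinear.

Yes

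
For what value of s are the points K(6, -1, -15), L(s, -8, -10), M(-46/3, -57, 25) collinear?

Direction KM = (-64/3, -56, 40). From the y-coordinate of L, the parameter along the line is τ = (-8 − (-1))/(-56) = 1/8.
Then s = 6 + 1/8·(-64/3) = 10/3.

10/3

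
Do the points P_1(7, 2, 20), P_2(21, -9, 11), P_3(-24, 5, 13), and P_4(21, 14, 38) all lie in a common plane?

No

The four points are coplanar iff the 3×3 determinant with rows P_1P_2, P_1P_3, P_1P_4 is zero.
Rows: (14, -11, -9), (-31, 3, -7), (14, 12, 18).
Expanding along the first row: (14)(138) − (-11)(-460) + (-9)(-414) = 598.
Nonzero ⇒ not coplanar.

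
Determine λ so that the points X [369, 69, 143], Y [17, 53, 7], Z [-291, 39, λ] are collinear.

-112

Collinearity requires XY × XZ = 0; each component is linear in λ.
The x-component gives (-16)λ + (-1792) = 0, so λ = -112.
The remaining components then also vanish.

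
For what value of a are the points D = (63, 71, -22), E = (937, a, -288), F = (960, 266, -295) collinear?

261

Collinearity requires DE × DF = 0; each component is linear in a.
The x-component gives (-273)a + (71253) = 0, so a = 261.
The remaining components then also vanish.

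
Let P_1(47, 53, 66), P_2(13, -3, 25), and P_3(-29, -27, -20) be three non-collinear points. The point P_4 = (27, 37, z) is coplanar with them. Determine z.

44

Coplanarity requires P_1P_2 · (P_1P_3 × P_1P_4) = 0.
P_1P_2 = (-34, -56, -41), P_1P_3 = (-76, -80, -86); the triple product is linear in z with coefficient -1536 and constant term 67584.
Setting it to zero: z = 44.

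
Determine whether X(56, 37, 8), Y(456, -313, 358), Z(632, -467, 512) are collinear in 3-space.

Yes

XY = (400, -350, 350), XZ = (576, -504, 504).
Each component of XZ is 36/25 times the corresponding component of XY, so XZ = 36/25·XY and the points are collinear.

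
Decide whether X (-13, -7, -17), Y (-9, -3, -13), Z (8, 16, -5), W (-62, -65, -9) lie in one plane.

The four points are coplanar iff the 3×3 determinant with rows XY, XZ, XW is zero.
Rows: (4, 4, 4), (21, 23, 12), (-49, -58, 8).
Expanding along the first row: (4)(880) − (4)(756) + (4)(-91) = 132.
Nonzero ⇒ not coplanar.

No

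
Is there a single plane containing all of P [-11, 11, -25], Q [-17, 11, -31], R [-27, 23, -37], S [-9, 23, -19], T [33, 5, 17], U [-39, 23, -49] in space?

Yes

The plane through P, Q, R has normal n = PQ × PR = (72, 24, -72) and equation n·X = 1272.
Checking the remaining points: n·S = 1272, n·T = 1272, n·U = 1272.
All equal 1272, so all 6 points lie in one plane.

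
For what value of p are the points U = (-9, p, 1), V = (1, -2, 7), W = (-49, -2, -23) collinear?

-2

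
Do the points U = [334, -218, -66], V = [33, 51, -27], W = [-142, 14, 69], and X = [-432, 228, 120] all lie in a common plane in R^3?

No

A normal to the plane through U, V, W is n = UV × UW = (27267, 22071, 58212).
The plane has equation n·P = 453708. For X: n·X = 238284.
238284 ≠ 453708, so X is off the plane.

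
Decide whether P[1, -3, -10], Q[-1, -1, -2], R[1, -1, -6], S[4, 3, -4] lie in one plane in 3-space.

The four points are coplanar iff the 3×3 determinant with rows PQ, PR, PS is zero.
Rows: (-2, 2, 8), (0, 2, 4), (3, 6, 6).
Expanding along the first row: (-2)(-12) − (2)(-12) + (8)(-6) = 0.
Zero determinant ⇒ coplanar.

Yes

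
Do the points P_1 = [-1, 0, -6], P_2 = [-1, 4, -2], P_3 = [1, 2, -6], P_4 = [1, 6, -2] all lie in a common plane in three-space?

Yes

A normal to the plane through P_1, P_2, P_3 is n = P_1P_2 × P_1P_3 = (-8, 8, -8).
The plane has equation n·P = 56. For P_4: n·P_4 = 56.
Equal, so P_4 lies in the plane and all four are coplanar.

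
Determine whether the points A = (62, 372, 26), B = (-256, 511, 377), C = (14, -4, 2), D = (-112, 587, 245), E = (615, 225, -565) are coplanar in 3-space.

No

The plane through A, B, C has normal n = AB × AC = (128640, -24480, 126240) and equation n·P = 2151360.
Checking the remaining points: n·D = 2151360, n·E = 2280000.
Since n·E = 2280000 ≠ 2151360, E is off the plane and the points are not all coplanar.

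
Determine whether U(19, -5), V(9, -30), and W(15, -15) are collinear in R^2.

UV = (-10, -25), UW = (-4, -10).
det[UV; UW] = (-10)(-10) − (-25)(-4) = 0.
The determinant is zero, so the points are collinear.

Yes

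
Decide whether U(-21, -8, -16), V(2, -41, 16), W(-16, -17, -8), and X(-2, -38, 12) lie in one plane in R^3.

Yes

A normal to the plane through U, V, W is n = UV × UW = (24, -24, -42).
The plane has equation n·P = 360. For X: n·X = 360.
Equal, so X lies in the plane and all four are coplanar.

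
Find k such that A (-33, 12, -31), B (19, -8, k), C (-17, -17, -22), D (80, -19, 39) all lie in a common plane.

1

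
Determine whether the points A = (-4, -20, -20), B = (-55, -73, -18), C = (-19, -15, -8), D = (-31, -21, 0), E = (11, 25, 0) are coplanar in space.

No

The plane through A, B, C has normal n = AB × AC = (-646, 582, -1050) and equation n·P = 11944.
Checking the remaining points: n·D = 7804, n·E = 7444.
Since n·D = 7804 ≠ 11944, D is off the plane and the points are not all coplanar.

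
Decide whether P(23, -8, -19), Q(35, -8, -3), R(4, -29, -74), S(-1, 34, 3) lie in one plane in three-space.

A normal to the plane through P, Q, R is n = PQ × PR = (336, 356, -252).
The plane has equation n·X = 9668. For S: n·S = 11012.
11012 ≠ 9668, so S is off the plane.

No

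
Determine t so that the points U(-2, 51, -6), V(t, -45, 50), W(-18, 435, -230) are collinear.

Collinearity requires UV × UW = 0; each component is linear in t.
The y-component gives (224)t + (-448) = 0, so t = 2.
The remaining components then also vanish.

2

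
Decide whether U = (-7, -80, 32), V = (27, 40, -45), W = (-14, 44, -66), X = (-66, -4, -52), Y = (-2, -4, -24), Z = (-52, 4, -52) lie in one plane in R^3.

Yes

The plane through U, V, W has normal n = UV × UW = (-2212, 3871, 5056) and equation n·P = -132404.
Checking the remaining points: n·X = -132404, n·Y = -132404, n·Z = -132404.
All equal -132404, so all 6 points lie in one plane.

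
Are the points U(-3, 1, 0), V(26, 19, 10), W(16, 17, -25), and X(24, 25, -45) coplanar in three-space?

Yes

With U as base: UV = (29, 18, 10), UW = (19, 16, -25), UX = (27, 24, -45).
UW × UX = (-120, 180, 24).
UV · (UW × UX) = 0.
The scalar triple product vanishes, so the four points are coplanar.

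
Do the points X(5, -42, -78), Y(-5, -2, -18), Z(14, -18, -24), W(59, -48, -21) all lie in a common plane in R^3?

With X as base: XY = (-10, 40, 60), XZ = (9, 24, 54), XW = (54, -6, 57).
XZ × XW = (1692, 2403, -1350).
XY · (XZ × XW) = -1800.
Since -1800 ≠ 0, the four points are not coplanar.

No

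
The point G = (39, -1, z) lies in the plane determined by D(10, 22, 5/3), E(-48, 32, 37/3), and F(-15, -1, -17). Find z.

-19

The plane through D, E, F has equation (176/3)x − (4048/3)y + 1584z = -79376/3.
Substituting G: (1584)z + (10912/3) = -79376/3, so z = -19.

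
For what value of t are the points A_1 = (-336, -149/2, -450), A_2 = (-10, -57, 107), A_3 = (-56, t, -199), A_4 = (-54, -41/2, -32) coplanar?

Coplanarity ⇔ det[A_1A_2; A_1A_3; A_1A_4] = 0.
Expanding, this is linear in t: (-20806)t + (1643674) = 0.
So t = 79.

79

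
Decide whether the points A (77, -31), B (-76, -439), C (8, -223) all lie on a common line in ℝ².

No

AB = (-153, -408), AC = (-69, -192).
If collinear, AC would be a scalar multiple of AB. But (-153)·(-192) ≠ (-408)·(-69) (difference 1224), so they are not parallel; the points are not collinear.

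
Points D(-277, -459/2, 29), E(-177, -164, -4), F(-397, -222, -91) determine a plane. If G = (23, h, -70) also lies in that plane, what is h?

-33

The plane through D, E, F has equation −(15225/2)x + 15960y + 8610z = -2608935/2.
Substituting G: (15960)h + (-1555575/2) = -2608935/2, so h = -33.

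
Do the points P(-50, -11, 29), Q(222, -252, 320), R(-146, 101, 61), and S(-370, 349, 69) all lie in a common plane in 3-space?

Yes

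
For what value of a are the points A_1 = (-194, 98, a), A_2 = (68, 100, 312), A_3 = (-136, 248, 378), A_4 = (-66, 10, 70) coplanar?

104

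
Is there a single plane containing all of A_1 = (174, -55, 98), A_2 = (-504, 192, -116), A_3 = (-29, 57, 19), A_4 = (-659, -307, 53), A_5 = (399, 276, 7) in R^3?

The plane through A_1, A_2, A_3 has normal n = A_1A_2 × A_1A_3 = (4455, -10120, -25795) and equation n·P = -1196140.
Checking the remaining points: n·A_4 = -1196140, n·A_5 = -1196140.
All equal -1196140, so all 5 points lie in one plane.

Yes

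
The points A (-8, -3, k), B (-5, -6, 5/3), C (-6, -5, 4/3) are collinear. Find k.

2/3

Collinearity requires AB × AC = 0; each component is linear in k.
The x-component gives (1)k + (-2/3) = 0, so k = 2/3.
The remaining components then also vanish.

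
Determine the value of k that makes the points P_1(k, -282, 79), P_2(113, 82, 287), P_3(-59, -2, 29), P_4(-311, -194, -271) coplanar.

The points are coplanar iff P_1P_2 · (P_1P_3 × P_1P_4) = 0.
Expanding, this is linear in k: (24336)k + (4599504) = 0.
So k = -189.

-189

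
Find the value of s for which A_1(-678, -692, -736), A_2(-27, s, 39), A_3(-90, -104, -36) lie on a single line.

Direction A_1A_3 = (588, 588, 700). From the x-coordinate of A_2, the parameter along the line is τ = (-27 − (-678))/588 = 31/28.
Then s = (-692) + 31/28·(588) = -41.

-41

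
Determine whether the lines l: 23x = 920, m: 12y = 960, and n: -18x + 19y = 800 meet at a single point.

The three lines meet at one point iff the augmented coefficient matrix [aᵢ bᵢ cᵢ] has rank < 3, i.e. its determinant vanishes.
Here the determinant is 0.
It vanishes, so the lines are concurrent at (40, 80).

Yes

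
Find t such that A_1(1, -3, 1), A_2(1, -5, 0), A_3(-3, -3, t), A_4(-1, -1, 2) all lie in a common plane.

1

Coplanarity ⇔ det[A_1A_2; A_1A_3; A_1A_4] = 0.
Expanding, this is linear in t: (4)t + (-4) = 0.
So t = 1.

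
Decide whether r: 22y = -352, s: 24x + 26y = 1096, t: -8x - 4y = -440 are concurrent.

Yes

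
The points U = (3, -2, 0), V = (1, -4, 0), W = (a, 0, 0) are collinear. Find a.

5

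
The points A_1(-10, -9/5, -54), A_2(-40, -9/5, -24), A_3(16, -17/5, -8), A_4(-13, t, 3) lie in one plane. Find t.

Coplanarity ⇔ det[A_1A_2; A_1A_3; A_1A_4] = 0.
Expanding, this is linear in t: (2160)t + (6480) = 0.
So t = -3.

-3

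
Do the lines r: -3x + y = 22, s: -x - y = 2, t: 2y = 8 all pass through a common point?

Yes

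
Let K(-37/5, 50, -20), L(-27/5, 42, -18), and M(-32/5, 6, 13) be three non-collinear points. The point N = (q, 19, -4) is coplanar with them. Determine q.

A normal to the plane is n = KL × KM = (-176, -64, -80).
N lies in the plane iff n · KN = 0.
This gives (-176)q + (-2992/5) = 0, so q = -17/5.

-17/5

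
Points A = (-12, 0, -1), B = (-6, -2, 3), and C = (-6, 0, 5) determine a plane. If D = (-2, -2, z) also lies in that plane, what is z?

Coplanarity requires AB · (AC × AD) = 0.
AB = (6, -2, 4), AC = (6, 0, 6); the triple product is linear in z with coefficient 12 and constant term -84.
Setting it to zero: z = 7.

7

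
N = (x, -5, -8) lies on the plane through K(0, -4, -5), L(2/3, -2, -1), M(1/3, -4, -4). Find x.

-2/3

The plane through K, L, M has equation 2x + (2/3)y − (2/3)z = 2/3.
Substituting N: (2)x + (2) = 2/3, so x = -2/3.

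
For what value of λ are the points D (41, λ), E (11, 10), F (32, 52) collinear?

70

Collinearity: (D − E) must be parallel to (F − E) = (21, 42).
Cross-multiplying the components: (λ − 10)·(21) = (30)·(42).
Solving gives λ = 70.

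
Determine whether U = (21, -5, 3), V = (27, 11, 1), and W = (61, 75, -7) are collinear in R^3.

No

UV = (6, 16, -2), UW = (40, 80, -10).
Comparing components 3 and 1: (-2)(40) − (6)(-10) = -20 ≠ 0, so UV and UW are not parallel and the points are not collinear.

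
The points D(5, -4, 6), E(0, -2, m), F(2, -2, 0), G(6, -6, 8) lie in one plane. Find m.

Coplanarity ⇔ det[DE; DF; DG] = 0.
Expanding, this is linear in m: (4)m + (16) = 0.
So m = -4.

-4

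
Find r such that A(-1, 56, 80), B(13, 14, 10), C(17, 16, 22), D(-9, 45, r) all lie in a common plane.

40

Coplanarity ⇔ det[AB; AC; AD] = 0.
Expanding, this is linear in r: (196)r + (-7840) = 0.
So r = 40.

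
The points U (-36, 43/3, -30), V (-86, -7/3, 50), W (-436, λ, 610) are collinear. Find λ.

-119

Direction UV = (-50, -50/3, 80). From the x-coordinate of W, the parameter along the line is τ = (-436 − (-36))/(-50) = 8.
Then λ = 43/3 + 8·(-50/3) = -119.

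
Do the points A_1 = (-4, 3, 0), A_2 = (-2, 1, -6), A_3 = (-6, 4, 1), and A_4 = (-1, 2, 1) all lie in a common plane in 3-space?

Yes

With A_1 as base: A_1A_2 = (2, -2, -6), A_1A_3 = (-2, 1, 1), A_1A_4 = (3, -1, 1).
A_1A_3 × A_1A_4 = (2, 5, -1).
A_1A_2 · (A_1A_3 × A_1A_4) = 0.
The scalar triple product vanishes, so the four points are coplanar.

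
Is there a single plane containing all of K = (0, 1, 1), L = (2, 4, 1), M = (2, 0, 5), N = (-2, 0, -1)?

Yes

A normal to the plane through K, L, M is n = KL × KM = (12, -8, -8).
The plane has equation n·P = -16. For N: n·N = -16.
Equal, so N lies in the plane and all four are coplanar.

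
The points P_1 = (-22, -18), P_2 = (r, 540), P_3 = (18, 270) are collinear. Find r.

111/2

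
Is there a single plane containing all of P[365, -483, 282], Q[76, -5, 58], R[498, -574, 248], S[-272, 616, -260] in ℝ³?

The four points are coplanar iff the 3×3 determinant with rows PQ, PR, PS is zero.
Rows: (-289, 478, -224), (133, -91, -34), (-637, 1099, -542).
Expanding along the first row: (-289)(86688) − (478)(-93744) + (-224)(88200) = 0.
Zero determinant ⇒ coplanar.

Yes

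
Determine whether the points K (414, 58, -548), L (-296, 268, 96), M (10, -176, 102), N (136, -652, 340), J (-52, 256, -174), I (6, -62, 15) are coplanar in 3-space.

The plane through K, L, M has normal n = KL × KM = (287196, 201324, 250980) and equation n·P = -6961104.
Checking the remaining points: n·N = -6871392, n·J = -7065768, n·I = -6994212.
Since n·N = -6871392 ≠ -6961104, N is off the plane and the points are not all coplanar.

No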